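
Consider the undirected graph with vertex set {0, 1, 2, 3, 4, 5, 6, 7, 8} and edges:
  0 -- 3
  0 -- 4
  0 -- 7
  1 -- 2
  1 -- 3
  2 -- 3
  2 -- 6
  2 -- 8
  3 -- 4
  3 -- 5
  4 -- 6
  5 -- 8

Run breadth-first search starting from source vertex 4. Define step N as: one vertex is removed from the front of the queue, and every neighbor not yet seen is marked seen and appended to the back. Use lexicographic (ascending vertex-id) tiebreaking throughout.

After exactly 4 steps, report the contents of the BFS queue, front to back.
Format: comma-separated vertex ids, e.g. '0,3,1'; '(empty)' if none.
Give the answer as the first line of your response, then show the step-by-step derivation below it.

7,1,2,5

step 1: dequeue 4; queue=[0,3,6]; order=4
step 2: dequeue 0; queue=[3,6,7]; order=4,0
step 3: dequeue 3; queue=[6,7,1,2,5]; order=4,0,3
step 4: dequeue 6; queue=[7,1,2,5]; order=4,0,3,6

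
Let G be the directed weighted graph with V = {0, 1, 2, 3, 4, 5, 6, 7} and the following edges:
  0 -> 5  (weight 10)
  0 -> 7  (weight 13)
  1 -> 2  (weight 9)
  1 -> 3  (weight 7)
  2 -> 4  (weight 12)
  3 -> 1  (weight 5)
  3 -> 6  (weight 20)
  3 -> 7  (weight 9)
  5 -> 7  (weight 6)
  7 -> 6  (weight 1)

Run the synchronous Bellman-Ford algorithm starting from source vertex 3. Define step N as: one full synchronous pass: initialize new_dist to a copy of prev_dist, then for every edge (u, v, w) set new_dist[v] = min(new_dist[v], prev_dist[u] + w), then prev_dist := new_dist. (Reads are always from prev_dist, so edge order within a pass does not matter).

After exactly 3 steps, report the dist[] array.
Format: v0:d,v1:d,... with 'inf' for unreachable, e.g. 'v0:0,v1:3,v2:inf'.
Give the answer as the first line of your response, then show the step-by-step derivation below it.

v0:inf,v1:5,v2:14,v3:0,v4:26,v5:inf,v6:10,v7:9

step 1: dist = v0:inf,v1:5,v2:inf,v3:0,v4:inf,v5:inf,v6:20,v7:9
step 2: dist = v0:inf,v1:5,v2:14,v3:0,v4:inf,v5:inf,v6:10,v7:9
step 3: dist = v0:inf,v1:5,v2:14,v3:0,v4:26,v5:inf,v6:10,v7:9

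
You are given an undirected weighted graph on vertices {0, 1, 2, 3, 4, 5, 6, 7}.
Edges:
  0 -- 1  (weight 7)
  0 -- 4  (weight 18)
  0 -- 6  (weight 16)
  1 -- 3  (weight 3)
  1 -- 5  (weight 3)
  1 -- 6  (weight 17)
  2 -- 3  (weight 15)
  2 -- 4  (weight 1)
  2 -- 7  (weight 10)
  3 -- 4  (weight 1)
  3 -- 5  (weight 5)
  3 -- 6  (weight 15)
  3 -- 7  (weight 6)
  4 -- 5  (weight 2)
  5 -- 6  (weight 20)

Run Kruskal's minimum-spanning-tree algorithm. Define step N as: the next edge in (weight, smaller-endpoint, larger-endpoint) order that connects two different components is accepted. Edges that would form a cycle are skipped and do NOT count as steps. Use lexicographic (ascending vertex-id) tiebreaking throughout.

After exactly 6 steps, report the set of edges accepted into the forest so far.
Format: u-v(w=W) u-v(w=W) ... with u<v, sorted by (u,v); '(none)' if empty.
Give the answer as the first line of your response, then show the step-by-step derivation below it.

0-1(w=7) 1-3(w=3) 2-4(w=1) 3-4(w=1) 3-7(w=6) 4-5(w=2)

step 1: add edge 2-4 (w=1); MST = {2-4(w=1)}
step 2: add edge 3-4 (w=1); MST = {2-4(w=1) 3-4(w=1)}
step 3: add edge 4-5 (w=2); MST = {2-4(w=1) 3-4(w=1) 4-5(w=2)}
step 4: add edge 1-3 (w=3); MST = {1-3(w=3) 2-4(w=1) 3-4(w=1) 4-5(w=2)}
step 5: add edge 3-7 (w=6); MST = {1-3(w=3) 2-4(w=1) 3-4(w=1) 3-7(w=6) 4-5(w=2)}
step 6: add edge 0-1 (w=7); MST = {0-1(w=7) 1-3(w=3) 2-4(w=1) 3-4(w=1) 3-7(w=6) 4-5(w=2)}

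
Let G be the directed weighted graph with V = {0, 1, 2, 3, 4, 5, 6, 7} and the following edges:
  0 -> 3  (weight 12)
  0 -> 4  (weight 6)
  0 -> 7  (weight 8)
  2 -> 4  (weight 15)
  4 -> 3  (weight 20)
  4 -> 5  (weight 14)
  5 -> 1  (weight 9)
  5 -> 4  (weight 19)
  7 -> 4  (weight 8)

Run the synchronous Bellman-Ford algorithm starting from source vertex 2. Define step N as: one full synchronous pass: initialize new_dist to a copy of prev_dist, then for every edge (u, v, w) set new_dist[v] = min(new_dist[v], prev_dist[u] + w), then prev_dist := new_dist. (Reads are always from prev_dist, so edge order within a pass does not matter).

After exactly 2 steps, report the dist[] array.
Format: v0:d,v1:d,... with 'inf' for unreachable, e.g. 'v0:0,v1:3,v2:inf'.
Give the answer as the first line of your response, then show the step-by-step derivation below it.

v0:inf,v1:inf,v2:0,v3:35,v4:15,v5:29,v6:inf,v7:inf

step 1: dist = v0:inf,v1:inf,v2:0,v3:inf,v4:15,v5:inf,v6:inf,v7:inf
step 2: dist = v0:inf,v1:inf,v2:0,v3:35,v4:15,v5:29,v6:inf,v7:inf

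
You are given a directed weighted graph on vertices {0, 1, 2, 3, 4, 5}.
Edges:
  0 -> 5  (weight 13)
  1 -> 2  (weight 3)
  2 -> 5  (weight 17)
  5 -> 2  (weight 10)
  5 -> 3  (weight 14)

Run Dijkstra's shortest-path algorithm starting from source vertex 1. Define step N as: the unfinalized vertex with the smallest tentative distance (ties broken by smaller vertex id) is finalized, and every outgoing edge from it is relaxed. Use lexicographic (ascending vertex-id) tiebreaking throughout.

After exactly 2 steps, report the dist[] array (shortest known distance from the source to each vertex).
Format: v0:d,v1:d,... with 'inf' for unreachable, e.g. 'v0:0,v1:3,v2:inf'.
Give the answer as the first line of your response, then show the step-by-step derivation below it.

v0:inf,v1:0,v2:3,v3:inf,v4:inf,v5:20

step 1: dist = v0:inf,v1:0,v2:3,v3:inf,v4:inf,v5:inf
step 2: dist = v0:inf,v1:0,v2:3,v3:inf,v4:inf,v5:20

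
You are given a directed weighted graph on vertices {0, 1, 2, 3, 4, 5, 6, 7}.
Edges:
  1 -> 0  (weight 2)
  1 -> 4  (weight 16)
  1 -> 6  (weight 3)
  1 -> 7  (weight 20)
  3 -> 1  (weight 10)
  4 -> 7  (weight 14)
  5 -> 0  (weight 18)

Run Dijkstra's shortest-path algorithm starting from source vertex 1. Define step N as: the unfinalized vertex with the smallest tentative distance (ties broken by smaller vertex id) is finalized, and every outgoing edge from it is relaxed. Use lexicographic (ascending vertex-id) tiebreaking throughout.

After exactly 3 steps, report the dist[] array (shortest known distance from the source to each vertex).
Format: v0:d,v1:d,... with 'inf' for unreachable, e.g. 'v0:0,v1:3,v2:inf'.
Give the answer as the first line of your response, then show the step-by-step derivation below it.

v0:2,v1:0,v2:inf,v3:inf,v4:16,v5:inf,v6:3,v7:20

step 1: dist = v0:2,v1:0,v2:inf,v3:inf,v4:16,v5:inf,v6:3,v7:20
step 2: dist = v0:2,v1:0,v2:inf,v3:inf,v4:16,v5:inf,v6:3,v7:20
step 3: dist = v0:2,v1:0,v2:inf,v3:inf,v4:16,v5:inf,v6:3,v7:20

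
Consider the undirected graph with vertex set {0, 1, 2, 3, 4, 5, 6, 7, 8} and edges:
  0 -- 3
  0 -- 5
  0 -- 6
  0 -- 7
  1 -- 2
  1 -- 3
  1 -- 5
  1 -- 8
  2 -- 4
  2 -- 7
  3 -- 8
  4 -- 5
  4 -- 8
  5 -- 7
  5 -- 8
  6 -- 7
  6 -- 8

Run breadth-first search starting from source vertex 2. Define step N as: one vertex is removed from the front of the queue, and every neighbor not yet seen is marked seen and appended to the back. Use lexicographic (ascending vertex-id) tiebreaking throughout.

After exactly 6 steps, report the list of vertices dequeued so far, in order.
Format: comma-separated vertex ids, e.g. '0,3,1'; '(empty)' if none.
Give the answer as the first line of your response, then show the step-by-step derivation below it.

2,1,4,7,3,5

step 1: dequeue 2; queue=[1,4,7]; order=2
step 2: dequeue 1; queue=[4,7,3,5,8]; order=2,1
step 3: dequeue 4; queue=[7,3,5,8]; order=2,1,4
step 4: dequeue 7; queue=[3,5,8,0,6]; order=2,1,4,7
step 5: dequeue 3; queue=[5,8,0,6]; order=2,1,4,7,3
step 6: dequeue 5; queue=[8,0,6]; order=2,1,4,7,3,5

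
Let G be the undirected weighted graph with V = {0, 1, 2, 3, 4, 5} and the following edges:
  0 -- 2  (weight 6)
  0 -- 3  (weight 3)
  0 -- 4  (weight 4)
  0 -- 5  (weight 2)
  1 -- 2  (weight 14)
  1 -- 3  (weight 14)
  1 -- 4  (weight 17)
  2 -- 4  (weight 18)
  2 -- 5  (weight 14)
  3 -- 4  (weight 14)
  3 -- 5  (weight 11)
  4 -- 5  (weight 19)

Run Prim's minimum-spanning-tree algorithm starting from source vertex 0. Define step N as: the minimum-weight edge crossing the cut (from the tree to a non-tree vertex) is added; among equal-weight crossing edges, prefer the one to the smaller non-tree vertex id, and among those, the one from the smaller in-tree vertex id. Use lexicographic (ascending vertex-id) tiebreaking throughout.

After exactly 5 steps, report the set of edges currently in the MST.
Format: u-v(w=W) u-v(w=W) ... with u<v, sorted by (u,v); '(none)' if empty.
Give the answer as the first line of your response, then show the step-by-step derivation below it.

0-2(w=6) 0-3(w=3) 0-4(w=4) 0-5(w=2) 1-2(w=14)

step 1: add edge 0-5 (w=2); MST = {0-5(w=2)}
step 2: add edge 0-3 (w=3); MST = {0-3(w=3) 0-5(w=2)}
step 3: add edge 0-4 (w=4); MST = {0-3(w=3) 0-4(w=4) 0-5(w=2)}
step 4: add edge 0-2 (w=6); MST = {0-2(w=6) 0-3(w=3) 0-4(w=4) 0-5(w=2)}
step 5: add edge 1-2 (w=14); MST = {0-2(w=6) 0-3(w=3) 0-4(w=4) 0-5(w=2) 1-2(w=14)}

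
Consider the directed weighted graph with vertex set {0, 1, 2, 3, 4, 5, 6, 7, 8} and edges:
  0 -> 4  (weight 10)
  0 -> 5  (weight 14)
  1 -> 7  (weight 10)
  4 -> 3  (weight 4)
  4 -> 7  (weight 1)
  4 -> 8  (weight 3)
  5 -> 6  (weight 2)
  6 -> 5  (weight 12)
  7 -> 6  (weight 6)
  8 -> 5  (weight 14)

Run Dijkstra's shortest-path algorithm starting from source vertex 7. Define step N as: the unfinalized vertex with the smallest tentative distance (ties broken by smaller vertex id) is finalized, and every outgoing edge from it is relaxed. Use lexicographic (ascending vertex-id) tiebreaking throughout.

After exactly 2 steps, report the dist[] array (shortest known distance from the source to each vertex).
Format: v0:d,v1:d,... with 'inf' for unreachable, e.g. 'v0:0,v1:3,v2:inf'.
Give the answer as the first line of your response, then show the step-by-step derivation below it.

v0:inf,v1:inf,v2:inf,v3:inf,v4:inf,v5:18,v6:6,v7:0,v8:inf

step 1: dist = v0:inf,v1:inf,v2:inf,v3:inf,v4:inf,v5:inf,v6:6,v7:0,v8:inf
step 2: dist = v0:inf,v1:inf,v2:inf,v3:inf,v4:inf,v5:18,v6:6,v7:0,v8:inf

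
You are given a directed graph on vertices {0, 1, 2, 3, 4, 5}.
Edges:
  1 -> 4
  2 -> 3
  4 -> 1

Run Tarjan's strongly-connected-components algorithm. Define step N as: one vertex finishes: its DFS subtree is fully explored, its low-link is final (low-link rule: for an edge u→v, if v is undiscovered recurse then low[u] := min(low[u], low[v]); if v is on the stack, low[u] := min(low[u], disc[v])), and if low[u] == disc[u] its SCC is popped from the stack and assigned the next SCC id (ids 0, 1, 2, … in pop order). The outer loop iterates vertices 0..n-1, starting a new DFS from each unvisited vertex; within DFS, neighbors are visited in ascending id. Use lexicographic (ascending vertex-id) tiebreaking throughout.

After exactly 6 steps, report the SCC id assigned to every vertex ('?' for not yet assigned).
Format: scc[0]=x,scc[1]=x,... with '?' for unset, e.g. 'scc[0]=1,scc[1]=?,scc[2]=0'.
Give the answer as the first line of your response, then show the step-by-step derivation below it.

scc[0]=0,scc[1]=1,scc[2]=3,scc[3]=2,scc[4]=1,scc[5]=4

step 1: low=(low[0]=0,low[1]=?,low[2]=?,low[3]=?,low[4]=?,low[5]=?); scc=(scc[0]=0,scc[1]=?,scc[2]=?,scc[3]=?,scc[4]=?,scc[5]=?)
step 2: low=(low[0]=0,low[1]=1,low[2]=?,low[3]=?,low[4]=1,low[5]=?); scc=(scc[0]=0,scc[1]=?,scc[2]=?,scc[3]=?,scc[4]=?,scc[5]=?)
step 3: low=(low[0]=0,low[1]=1,low[2]=?,low[3]=?,low[4]=1,low[5]=?); scc=(scc[0]=0,scc[1]=1,scc[2]=?,scc[3]=?,scc[4]=1,scc[5]=?)
step 4: low=(low[0]=0,low[1]=1,low[2]=3,low[3]=4,low[4]=1,low[5]=?); scc=(scc[0]=0,scc[1]=1,scc[2]=?,scc[3]=2,scc[4]=1,scc[5]=?)
step 5: low=(low[0]=0,low[1]=1,low[2]=3,low[3]=4,low[4]=1,low[5]=?); scc=(scc[0]=0,scc[1]=1,scc[2]=3,scc[3]=2,scc[4]=1,scc[5]=?)
step 6: low=(low[0]=0,low[1]=1,low[2]=3,low[3]=4,low[4]=1,low[5]=5); scc=(scc[0]=0,scc[1]=1,scc[2]=3,scc[3]=2,scc[4]=1,scc[5]=4)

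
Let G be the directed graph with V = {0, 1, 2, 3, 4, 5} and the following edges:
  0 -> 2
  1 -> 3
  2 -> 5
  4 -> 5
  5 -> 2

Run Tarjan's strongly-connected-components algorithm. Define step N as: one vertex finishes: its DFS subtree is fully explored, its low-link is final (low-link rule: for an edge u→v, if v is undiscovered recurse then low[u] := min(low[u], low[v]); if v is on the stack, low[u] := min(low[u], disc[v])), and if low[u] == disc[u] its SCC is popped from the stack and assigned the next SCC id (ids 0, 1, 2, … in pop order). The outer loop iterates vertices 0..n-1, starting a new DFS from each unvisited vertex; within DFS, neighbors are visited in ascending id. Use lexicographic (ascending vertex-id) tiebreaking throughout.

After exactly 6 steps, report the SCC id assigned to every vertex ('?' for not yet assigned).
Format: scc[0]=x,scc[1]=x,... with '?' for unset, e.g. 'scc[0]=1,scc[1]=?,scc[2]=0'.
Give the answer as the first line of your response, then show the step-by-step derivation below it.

scc[0]=1,scc[1]=3,scc[2]=0,scc[3]=2,scc[4]=4,scc[5]=0

step 1: low=(low[0]=0,low[1]=?,low[2]=1,low[3]=?,low[4]=?,low[5]=1); scc=(scc[0]=?,scc[1]=?,scc[2]=?,scc[3]=?,scc[4]=?,scc[5]=?)
step 2: low=(low[0]=0,low[1]=?,low[2]=1,low[3]=?,low[4]=?,low[5]=1); scc=(scc[0]=?,scc[1]=?,scc[2]=0,scc[3]=?,scc[4]=?,scc[5]=0)
step 3: low=(low[0]=0,low[1]=?,low[2]=1,low[3]=?,low[4]=?,low[5]=1); scc=(scc[0]=1,scc[1]=?,scc[2]=0,scc[3]=?,scc[4]=?,scc[5]=0)
step 4: low=(low[0]=0,low[1]=3,low[2]=1,low[3]=4,low[4]=?,low[5]=1); scc=(scc[0]=1,scc[1]=?,scc[2]=0,scc[3]=2,scc[4]=?,scc[5]=0)
step 5: low=(low[0]=0,low[1]=3,low[2]=1,low[3]=4,low[4]=?,low[5]=1); scc=(scc[0]=1,scc[1]=3,scc[2]=0,scc[3]=2,scc[4]=?,scc[5]=0)
step 6: low=(low[0]=0,low[1]=3,low[2]=1,low[3]=4,low[4]=5,low[5]=1); scc=(scc[0]=1,scc[1]=3,scc[2]=0,scc[3]=2,scc[4]=4,scc[5]=0)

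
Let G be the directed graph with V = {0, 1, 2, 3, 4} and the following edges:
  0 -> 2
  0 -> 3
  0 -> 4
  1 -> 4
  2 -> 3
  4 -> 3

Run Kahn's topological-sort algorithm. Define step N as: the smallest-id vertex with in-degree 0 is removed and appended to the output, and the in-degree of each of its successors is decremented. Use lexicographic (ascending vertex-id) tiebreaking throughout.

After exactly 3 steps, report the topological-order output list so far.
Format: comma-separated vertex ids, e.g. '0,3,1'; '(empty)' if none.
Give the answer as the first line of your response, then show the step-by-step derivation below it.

0,1,2

step 1: output 0; order=[0]; indeg=(0,0,0,2,1)
step 2: output 1; order=[0,1]; indeg=(0,0,0,2,0)
step 3: output 2; order=[0,1,2]; indeg=(0,0,0,1,0)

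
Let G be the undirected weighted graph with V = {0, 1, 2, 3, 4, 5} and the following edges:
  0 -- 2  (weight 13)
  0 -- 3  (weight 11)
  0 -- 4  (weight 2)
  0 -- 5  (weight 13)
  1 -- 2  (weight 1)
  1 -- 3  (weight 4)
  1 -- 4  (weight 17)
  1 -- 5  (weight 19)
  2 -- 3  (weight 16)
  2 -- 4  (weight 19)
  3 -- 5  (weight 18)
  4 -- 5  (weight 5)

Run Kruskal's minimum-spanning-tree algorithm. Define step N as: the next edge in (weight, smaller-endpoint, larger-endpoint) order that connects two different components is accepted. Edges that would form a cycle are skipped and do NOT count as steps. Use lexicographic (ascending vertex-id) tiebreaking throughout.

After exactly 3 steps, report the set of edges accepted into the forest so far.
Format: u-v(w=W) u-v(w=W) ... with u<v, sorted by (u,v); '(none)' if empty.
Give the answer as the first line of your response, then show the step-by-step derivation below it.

0-4(w=2) 1-2(w=1) 1-3(w=4)

step 1: add edge 1-2 (w=1); MST = {1-2(w=1)}
step 2: add edge 0-4 (w=2); MST = {0-4(w=2) 1-2(w=1)}
step 3: add edge 1-3 (w=4); MST = {0-4(w=2) 1-2(w=1) 1-3(w=4)}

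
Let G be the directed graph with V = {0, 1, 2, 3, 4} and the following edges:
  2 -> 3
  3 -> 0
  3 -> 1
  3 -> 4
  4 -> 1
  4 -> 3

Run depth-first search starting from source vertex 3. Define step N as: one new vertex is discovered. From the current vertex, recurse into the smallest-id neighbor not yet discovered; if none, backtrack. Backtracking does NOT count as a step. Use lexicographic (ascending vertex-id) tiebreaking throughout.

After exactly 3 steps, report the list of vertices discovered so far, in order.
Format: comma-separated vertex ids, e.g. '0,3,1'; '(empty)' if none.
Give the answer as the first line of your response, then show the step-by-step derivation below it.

3,0,1

step 1: discover 3; path=3; order=3
step 2: discover 0; path=3>0; order=3,0
step 3: discover 1; path=3>1; order=3,0,1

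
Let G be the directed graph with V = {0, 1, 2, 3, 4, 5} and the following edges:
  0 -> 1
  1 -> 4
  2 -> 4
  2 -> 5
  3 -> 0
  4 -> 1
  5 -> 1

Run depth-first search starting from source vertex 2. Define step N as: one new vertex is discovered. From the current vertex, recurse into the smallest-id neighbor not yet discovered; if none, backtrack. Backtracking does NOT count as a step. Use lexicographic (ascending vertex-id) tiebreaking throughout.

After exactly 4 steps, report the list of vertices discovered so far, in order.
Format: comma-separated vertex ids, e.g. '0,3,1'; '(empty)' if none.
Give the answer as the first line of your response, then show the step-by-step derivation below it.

2,4,1,5

step 1: discover 2; path=2; order=2
step 2: discover 4; path=2>4; order=2,4
step 3: discover 1; path=2>4>1; order=2,4,1
step 4: discover 5; path=2>5; order=2,4,1,5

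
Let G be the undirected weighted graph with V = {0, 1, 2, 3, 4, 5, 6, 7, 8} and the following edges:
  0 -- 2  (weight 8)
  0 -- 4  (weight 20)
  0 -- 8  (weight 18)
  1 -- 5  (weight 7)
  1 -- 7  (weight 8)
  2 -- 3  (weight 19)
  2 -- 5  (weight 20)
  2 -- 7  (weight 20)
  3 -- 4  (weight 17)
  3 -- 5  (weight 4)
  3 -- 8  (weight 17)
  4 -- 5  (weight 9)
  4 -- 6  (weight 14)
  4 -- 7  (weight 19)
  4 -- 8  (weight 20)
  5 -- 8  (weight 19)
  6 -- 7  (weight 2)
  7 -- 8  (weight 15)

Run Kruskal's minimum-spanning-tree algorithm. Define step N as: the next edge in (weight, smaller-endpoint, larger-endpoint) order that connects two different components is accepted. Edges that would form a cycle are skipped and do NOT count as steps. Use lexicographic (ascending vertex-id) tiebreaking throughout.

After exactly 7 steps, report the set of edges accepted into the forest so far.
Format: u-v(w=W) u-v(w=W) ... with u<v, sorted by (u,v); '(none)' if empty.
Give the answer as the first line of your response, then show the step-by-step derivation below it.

0-2(w=8) 1-5(w=7) 1-7(w=8) 3-5(w=4) 4-5(w=9) 6-7(w=2) 7-8(w=15)

step 1: add edge 6-7 (w=2); MST = {6-7(w=2)}
step 2: add edge 3-5 (w=4); MST = {3-5(w=4) 6-7(w=2)}
step 3: add edge 1-5 (w=7); MST = {1-5(w=7) 3-5(w=4) 6-7(w=2)}
step 4: add edge 0-2 (w=8); MST = {0-2(w=8) 1-5(w=7) 3-5(w=4) 6-7(w=2)}
step 5: add edge 1-7 (w=8); MST = {0-2(w=8) 1-5(w=7) 1-7(w=8) 3-5(w=4) 6-7(w=2)}
step 6: add edge 4-5 (w=9); MST = {0-2(w=8) 1-5(w=7) 1-7(w=8) 3-5(w=4) 4-5(w=9) 6-7(w=2)}
step 7: add edge 7-8 (w=15); MST = {0-2(w=8) 1-5(w=7) 1-7(w=8) 3-5(w=4) 4-5(w=9) 6-7(w=2) 7-8(w=15)}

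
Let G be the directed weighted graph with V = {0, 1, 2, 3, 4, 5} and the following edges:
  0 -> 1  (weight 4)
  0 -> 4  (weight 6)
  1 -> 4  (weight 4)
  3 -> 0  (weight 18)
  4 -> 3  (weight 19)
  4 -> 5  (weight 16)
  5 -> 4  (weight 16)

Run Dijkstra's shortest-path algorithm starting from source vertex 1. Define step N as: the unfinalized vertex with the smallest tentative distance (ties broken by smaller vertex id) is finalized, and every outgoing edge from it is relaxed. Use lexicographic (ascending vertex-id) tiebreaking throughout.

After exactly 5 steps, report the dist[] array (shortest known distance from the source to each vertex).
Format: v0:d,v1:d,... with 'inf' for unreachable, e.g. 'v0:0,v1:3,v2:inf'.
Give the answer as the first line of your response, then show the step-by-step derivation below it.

v0:41,v1:0,v2:inf,v3:23,v4:4,v5:20

step 1: dist = v0:inf,v1:0,v2:inf,v3:inf,v4:4,v5:inf
step 2: dist = v0:inf,v1:0,v2:inf,v3:23,v4:4,v5:20
step 3: dist = v0:inf,v1:0,v2:inf,v3:23,v4:4,v5:20
step 4: dist = v0:41,v1:0,v2:inf,v3:23,v4:4,v5:20
step 5: dist = v0:41,v1:0,v2:inf,v3:23,v4:4,v5:20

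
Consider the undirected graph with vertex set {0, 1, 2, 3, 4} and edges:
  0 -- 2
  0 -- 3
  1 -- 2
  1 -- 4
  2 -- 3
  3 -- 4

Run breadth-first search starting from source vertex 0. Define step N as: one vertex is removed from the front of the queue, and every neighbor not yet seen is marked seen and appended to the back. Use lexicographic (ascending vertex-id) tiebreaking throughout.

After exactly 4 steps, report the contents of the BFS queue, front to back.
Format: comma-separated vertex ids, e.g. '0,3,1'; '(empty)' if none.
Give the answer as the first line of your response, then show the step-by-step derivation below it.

4

step 1: dequeue 0; queue=[2,3]; order=0
step 2: dequeue 2; queue=[3,1]; order=0,2
step 3: dequeue 3; queue=[1,4]; order=0,2,3
step 4: dequeue 1; queue=[4]; order=0,2,3,1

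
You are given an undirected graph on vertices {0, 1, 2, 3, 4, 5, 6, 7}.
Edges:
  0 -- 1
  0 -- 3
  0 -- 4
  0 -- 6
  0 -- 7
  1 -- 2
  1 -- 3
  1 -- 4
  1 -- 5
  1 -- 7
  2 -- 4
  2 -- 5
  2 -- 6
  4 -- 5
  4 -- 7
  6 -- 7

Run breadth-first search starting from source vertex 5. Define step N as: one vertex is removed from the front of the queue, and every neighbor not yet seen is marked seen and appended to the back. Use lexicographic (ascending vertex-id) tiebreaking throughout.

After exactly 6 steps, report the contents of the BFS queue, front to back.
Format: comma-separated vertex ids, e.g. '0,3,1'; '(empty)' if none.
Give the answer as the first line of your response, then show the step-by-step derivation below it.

7,6

step 1: dequeue 5; queue=[1,2,4]; order=5
step 2: dequeue 1; queue=[2,4,0,3,7]; order=5,1
step 3: dequeue 2; queue=[4,0,3,7,6]; order=5,1,2
step 4: dequeue 4; queue=[0,3,7,6]; order=5,1,2,4
step 5: dequeue 0; queue=[3,7,6]; order=5,1,2,4,0
step 6: dequeue 3; queue=[7,6]; order=5,1,2,4,0,3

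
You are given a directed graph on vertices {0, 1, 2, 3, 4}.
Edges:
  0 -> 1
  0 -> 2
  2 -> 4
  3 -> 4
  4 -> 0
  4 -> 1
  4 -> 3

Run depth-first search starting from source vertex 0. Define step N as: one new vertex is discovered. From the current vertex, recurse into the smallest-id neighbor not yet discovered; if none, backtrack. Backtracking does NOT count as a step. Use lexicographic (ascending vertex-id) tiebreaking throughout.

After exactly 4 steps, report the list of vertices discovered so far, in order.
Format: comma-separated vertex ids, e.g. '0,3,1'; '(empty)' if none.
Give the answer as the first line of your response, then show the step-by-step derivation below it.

0,1,2,4

step 1: discover 0; path=0; order=0
step 2: discover 1; path=0>1; order=0,1
step 3: discover 2; path=0>2; order=0,1,2
step 4: discover 4; path=0>2>4; order=0,1,2,4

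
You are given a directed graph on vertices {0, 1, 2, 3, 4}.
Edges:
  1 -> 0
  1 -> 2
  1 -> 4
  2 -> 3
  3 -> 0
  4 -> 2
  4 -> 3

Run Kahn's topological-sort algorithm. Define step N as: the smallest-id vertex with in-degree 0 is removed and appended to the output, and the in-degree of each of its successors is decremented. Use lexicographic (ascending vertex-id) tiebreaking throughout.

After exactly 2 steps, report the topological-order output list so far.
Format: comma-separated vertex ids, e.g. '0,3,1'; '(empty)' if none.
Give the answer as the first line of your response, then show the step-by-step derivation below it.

1,4

step 1: output 1; order=[1]; indeg=(1,0,1,2,0)
step 2: output 4; order=[1,4]; indeg=(1,0,0,1,0)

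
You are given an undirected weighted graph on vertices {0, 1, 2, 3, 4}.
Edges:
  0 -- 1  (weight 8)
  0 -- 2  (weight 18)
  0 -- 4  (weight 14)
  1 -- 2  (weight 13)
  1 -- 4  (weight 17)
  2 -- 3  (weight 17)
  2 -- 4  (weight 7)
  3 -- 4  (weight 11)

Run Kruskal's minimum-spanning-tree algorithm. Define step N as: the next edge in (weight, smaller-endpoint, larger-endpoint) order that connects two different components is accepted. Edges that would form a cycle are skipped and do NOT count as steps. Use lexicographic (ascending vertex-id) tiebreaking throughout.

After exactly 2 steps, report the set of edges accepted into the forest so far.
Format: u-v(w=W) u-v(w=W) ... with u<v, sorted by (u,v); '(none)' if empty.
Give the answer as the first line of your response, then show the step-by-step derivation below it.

0-1(w=8) 2-4(w=7)

step 1: add edge 2-4 (w=7); MST = {2-4(w=7)}
step 2: add edge 0-1 (w=8); MST = {0-1(w=8) 2-4(w=7)}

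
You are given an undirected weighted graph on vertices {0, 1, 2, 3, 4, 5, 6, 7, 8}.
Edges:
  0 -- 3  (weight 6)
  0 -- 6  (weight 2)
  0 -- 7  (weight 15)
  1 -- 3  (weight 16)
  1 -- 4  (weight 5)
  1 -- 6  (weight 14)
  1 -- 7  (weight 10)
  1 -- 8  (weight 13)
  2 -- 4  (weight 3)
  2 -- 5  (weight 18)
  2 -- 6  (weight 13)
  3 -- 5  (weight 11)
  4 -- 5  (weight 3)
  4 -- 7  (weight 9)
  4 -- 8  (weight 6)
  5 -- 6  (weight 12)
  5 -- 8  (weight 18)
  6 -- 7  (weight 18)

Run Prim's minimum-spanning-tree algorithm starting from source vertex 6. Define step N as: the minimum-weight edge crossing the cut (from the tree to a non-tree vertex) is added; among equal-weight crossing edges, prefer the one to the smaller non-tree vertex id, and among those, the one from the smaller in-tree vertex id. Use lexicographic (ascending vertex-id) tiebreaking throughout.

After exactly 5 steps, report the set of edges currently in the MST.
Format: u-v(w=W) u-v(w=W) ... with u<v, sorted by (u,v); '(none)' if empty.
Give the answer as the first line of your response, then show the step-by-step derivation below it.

0-3(w=6) 0-6(w=2) 2-4(w=3) 3-5(w=11) 4-5(w=3)

step 1: add edge 0-6 (w=2); MST = {0-6(w=2)}
step 2: add edge 0-3 (w=6); MST = {0-3(w=6) 0-6(w=2)}
step 3: add edge 3-5 (w=11); MST = {0-3(w=6) 0-6(w=2) 3-5(w=11)}
step 4: add edge 4-5 (w=3); MST = {0-3(w=6) 0-6(w=2) 3-5(w=11) 4-5(w=3)}
step 5: add edge 2-4 (w=3); MST = {0-3(w=6) 0-6(w=2) 2-4(w=3) 3-5(w=11) 4-5(w=3)}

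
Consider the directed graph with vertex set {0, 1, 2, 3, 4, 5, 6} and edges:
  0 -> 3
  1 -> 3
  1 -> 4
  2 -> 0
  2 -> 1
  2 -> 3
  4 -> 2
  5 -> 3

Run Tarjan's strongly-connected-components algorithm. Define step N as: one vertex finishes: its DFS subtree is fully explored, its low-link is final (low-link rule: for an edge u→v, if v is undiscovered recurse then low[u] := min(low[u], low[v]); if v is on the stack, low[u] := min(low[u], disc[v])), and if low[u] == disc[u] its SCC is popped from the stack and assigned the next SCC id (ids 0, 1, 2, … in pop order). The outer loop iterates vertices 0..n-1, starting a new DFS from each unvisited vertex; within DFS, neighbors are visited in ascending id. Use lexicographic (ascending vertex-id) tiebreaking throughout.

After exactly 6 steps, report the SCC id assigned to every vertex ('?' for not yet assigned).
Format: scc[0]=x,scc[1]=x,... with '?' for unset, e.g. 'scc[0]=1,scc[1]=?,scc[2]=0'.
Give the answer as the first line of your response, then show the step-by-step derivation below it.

scc[0]=1,scc[1]=2,scc[2]=2,scc[3]=0,scc[4]=2,scc[5]=3,scc[6]=?

step 1: low=(low[0]=0,low[1]=?,low[2]=?,low[3]=1,low[4]=?,low[5]=?,low[6]=?); scc=(scc[0]=?,scc[1]=?,scc[2]=?,scc[3]=0,scc[4]=?,scc[5]=?,scc[6]=?)
step 2: low=(low[0]=0,low[1]=?,low[2]=?,low[3]=1,low[4]=?,low[5]=?,low[6]=?); scc=(scc[0]=1,scc[1]=?,scc[2]=?,scc[3]=0,scc[4]=?,scc[5]=?,scc[6]=?)
step 3: low=(low[0]=0,low[1]=2,low[2]=2,low[3]=1,low[4]=3,low[5]=?,low[6]=?); scc=(scc[0]=1,scc[1]=?,scc[2]=?,scc[3]=0,scc[4]=?,scc[5]=?,scc[6]=?)
step 4: low=(low[0]=0,low[1]=2,low[2]=2,low[3]=1,low[4]=2,low[5]=?,low[6]=?); scc=(scc[0]=1,scc[1]=?,scc[2]=?,scc[3]=0,scc[4]=?,scc[5]=?,scc[6]=?)
step 5: low=(low[0]=0,low[1]=2,low[2]=2,low[3]=1,low[4]=2,low[5]=?,low[6]=?); scc=(scc[0]=1,scc[1]=2,scc[2]=2,scc[3]=0,scc[4]=2,scc[5]=?,scc[6]=?)
step 6: low=(low[0]=0,low[1]=2,low[2]=2,low[3]=1,low[4]=2,low[5]=5,low[6]=?); scc=(scc[0]=1,scc[1]=2,scc[2]=2,scc[3]=0,scc[4]=2,scc[5]=3,scc[6]=?)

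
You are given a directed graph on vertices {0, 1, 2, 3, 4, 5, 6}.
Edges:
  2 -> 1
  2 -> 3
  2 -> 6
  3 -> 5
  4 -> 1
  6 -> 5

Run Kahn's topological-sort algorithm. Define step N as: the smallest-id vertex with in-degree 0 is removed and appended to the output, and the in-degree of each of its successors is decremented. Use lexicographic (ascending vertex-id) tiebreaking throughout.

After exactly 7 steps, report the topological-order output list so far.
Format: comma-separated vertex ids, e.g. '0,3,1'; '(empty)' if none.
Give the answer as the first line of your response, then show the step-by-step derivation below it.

0,2,3,4,1,6,5

step 1: output 0; order=[0]; indeg=(0,2,0,1,0,2,1)
step 2: output 2; order=[0,2]; indeg=(0,1,0,0,0,2,0)
step 3: output 3; order=[0,2,3]; indeg=(0,1,0,0,0,1,0)
step 4: output 4; order=[0,2,3,4]; indeg=(0,0,0,0,0,1,0)
step 5: output 1; order=[0,2,3,4,1]; indeg=(0,0,0,0,0,1,0)
step 6: output 6; order=[0,2,3,4,1,6]; indeg=(0,0,0,0,0,0,0)
step 7: output 5; order=[0,2,3,4,1,6,5]; indeg=(0,0,0,0,0,0,0)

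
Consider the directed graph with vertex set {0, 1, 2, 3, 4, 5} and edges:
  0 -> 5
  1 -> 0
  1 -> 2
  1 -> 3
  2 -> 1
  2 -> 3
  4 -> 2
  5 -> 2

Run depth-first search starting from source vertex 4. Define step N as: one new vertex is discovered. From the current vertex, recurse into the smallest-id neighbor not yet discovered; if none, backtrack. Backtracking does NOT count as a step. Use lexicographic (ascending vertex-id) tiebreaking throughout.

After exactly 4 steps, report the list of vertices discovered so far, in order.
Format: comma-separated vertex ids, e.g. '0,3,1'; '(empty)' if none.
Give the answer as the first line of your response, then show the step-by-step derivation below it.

4,2,1,0

step 1: discover 4; path=4; order=4
step 2: discover 2; path=4>2; order=4,2
step 3: discover 1; path=4>2>1; order=4,2,1
step 4: discover 0; path=4>2>1>0; order=4,2,1,0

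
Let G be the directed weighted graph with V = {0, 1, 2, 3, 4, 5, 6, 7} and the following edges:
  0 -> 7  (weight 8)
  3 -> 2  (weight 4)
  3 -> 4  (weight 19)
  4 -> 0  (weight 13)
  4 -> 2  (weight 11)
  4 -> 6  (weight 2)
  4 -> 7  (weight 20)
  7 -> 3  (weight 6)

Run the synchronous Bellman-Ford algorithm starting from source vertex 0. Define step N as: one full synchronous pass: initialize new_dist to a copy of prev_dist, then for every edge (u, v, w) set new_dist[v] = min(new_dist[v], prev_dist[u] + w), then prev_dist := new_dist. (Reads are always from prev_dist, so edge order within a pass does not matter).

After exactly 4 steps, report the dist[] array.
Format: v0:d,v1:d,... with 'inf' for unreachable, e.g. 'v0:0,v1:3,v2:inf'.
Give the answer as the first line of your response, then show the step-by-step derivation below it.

v0:0,v1:inf,v2:18,v3:14,v4:33,v5:inf,v6:35,v7:8

step 1: dist = v0:0,v1:inf,v2:inf,v3:inf,v4:inf,v5:inf,v6:inf,v7:8
step 2: dist = v0:0,v1:inf,v2:inf,v3:14,v4:inf,v5:inf,v6:inf,v7:8
step 3: dist = v0:0,v1:inf,v2:18,v3:14,v4:33,v5:inf,v6:inf,v7:8
step 4: dist = v0:0,v1:inf,v2:18,v3:14,v4:33,v5:inf,v6:35,v7:8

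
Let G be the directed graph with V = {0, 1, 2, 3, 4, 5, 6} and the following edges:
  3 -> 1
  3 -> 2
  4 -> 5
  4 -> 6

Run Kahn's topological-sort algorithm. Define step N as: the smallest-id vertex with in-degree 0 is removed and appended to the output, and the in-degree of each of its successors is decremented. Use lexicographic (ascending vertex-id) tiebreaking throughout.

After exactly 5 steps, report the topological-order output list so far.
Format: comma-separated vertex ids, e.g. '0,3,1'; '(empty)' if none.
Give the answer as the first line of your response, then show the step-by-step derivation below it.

0,3,1,2,4

step 1: output 0; order=[0]; indeg=(0,1,1,0,0,1,1)
step 2: output 3; order=[0,3]; indeg=(0,0,0,0,0,1,1)
step 3: output 1; order=[0,3,1]; indeg=(0,0,0,0,0,1,1)
step 4: output 2; order=[0,3,1,2]; indeg=(0,0,0,0,0,1,1)
step 5: output 4; order=[0,3,1,2,4]; indeg=(0,0,0,0,0,0,0)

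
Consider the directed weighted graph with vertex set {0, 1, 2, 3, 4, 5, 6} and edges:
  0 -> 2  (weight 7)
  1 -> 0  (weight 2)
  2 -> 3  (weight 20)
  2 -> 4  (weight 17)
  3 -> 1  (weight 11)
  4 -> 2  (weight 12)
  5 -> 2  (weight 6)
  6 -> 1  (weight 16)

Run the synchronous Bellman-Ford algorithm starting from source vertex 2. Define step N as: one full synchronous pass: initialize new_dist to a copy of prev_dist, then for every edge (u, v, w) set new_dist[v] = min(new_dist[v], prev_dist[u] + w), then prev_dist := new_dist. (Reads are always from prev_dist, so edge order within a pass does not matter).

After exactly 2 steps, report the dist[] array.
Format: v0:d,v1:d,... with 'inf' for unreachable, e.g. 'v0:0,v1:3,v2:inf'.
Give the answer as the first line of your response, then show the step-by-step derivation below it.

v0:inf,v1:31,v2:0,v3:20,v4:17,v5:inf,v6:inf

step 1: dist = v0:inf,v1:inf,v2:0,v3:20,v4:17,v5:inf,v6:inf
step 2: dist = v0:inf,v1:31,v2:0,v3:20,v4:17,v5:inf,v6:inf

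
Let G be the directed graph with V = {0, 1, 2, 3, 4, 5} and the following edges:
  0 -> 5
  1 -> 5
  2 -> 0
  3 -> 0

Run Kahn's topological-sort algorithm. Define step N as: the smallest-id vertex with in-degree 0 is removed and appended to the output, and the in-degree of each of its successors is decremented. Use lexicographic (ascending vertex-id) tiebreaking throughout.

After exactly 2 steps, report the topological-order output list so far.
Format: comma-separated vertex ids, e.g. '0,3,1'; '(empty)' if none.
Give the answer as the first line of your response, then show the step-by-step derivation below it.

1,2

step 1: output 1; order=[1]; indeg=(2,0,0,0,0,1)
step 2: output 2; order=[1,2]; indeg=(1,0,0,0,0,1)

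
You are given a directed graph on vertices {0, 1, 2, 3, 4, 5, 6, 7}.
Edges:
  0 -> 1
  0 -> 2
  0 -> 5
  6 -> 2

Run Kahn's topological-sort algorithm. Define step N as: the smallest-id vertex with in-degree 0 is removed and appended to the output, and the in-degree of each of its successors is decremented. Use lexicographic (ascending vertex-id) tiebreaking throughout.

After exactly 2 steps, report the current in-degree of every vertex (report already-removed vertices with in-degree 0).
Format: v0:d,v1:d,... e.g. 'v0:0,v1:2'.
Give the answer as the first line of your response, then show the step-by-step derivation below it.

v0:0,v1:0,v2:1,v3:0,v4:0,v5:0,v6:0,v7:0

step 1: output 0; order=[0]; indeg=(0,0,1,0,0,0,0,0)
step 2: output 1; order=[0,1]; indeg=(0,0,1,0,0,0,0,0)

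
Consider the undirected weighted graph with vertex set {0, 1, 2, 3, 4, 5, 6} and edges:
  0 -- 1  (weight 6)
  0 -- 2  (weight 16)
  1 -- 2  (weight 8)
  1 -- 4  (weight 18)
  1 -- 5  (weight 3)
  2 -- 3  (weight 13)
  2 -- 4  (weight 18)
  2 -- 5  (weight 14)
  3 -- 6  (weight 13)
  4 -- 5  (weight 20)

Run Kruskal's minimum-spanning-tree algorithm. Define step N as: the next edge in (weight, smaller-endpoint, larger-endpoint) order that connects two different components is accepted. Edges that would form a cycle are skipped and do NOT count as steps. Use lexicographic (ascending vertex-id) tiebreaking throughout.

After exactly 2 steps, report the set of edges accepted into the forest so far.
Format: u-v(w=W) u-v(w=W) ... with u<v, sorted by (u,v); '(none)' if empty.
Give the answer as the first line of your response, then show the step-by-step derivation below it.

0-1(w=6) 1-5(w=3)

step 1: add edge 1-5 (w=3); MST = {1-5(w=3)}
step 2: add edge 0-1 (w=6); MST = {0-1(w=6) 1-5(w=3)}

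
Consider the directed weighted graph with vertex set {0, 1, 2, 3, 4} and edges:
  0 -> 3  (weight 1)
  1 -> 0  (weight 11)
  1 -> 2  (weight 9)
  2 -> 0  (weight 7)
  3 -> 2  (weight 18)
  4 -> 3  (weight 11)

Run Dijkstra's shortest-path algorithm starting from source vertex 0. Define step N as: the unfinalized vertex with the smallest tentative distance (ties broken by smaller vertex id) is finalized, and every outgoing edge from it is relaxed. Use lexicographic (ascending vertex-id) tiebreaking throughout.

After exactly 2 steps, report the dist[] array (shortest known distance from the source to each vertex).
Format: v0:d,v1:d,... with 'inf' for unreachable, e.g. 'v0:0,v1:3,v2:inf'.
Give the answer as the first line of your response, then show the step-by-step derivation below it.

v0:0,v1:inf,v2:19,v3:1,v4:inf

step 1: dist = v0:0,v1:inf,v2:inf,v3:1,v4:inf
step 2: dist = v0:0,v1:inf,v2:19,v3:1,v4:inf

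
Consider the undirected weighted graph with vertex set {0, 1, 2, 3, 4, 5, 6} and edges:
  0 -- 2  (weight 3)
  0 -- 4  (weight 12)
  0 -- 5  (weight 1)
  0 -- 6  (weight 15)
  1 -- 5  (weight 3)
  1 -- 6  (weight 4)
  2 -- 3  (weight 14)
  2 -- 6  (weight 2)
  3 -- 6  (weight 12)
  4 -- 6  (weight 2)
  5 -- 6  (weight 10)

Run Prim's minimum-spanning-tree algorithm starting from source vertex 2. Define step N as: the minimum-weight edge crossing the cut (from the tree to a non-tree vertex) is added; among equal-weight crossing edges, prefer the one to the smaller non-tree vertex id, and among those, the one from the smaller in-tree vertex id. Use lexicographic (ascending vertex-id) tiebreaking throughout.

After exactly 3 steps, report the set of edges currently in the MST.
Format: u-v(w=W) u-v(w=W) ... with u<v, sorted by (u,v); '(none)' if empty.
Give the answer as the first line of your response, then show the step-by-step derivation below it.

0-2(w=3) 2-6(w=2) 4-6(w=2)

step 1: add edge 2-6 (w=2); MST = {2-6(w=2)}
step 2: add edge 4-6 (w=2); MST = {2-6(w=2) 4-6(w=2)}
step 3: add edge 0-2 (w=3); MST = {0-2(w=3) 2-6(w=2) 4-6(w=2)}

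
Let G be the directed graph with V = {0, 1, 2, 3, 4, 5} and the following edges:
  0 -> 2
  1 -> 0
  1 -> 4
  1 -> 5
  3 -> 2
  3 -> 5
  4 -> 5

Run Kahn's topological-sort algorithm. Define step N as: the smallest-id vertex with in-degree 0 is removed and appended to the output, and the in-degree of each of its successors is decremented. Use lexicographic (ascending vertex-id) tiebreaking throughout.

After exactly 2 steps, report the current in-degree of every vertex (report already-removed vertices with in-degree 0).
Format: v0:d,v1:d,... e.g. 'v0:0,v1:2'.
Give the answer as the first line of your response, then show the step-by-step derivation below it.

v0:0,v1:0,v2:1,v3:0,v4:0,v5:2

step 1: output 1; order=[1]; indeg=(0,0,2,0,0,2)
step 2: output 0; order=[1,0]; indeg=(0,0,1,0,0,2)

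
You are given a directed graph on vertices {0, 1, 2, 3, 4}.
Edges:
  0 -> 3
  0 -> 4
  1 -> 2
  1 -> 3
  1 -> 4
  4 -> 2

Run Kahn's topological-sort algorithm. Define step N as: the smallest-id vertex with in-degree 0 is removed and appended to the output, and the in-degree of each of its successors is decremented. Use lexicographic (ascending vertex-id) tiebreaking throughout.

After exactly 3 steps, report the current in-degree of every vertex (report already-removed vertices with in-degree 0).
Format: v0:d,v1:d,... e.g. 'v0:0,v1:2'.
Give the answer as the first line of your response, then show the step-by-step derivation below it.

v0:0,v1:0,v2:1,v3:0,v4:0

step 1: output 0; order=[0]; indeg=(0,0,2,1,1)
step 2: output 1; order=[0,1]; indeg=(0,0,1,0,0)
step 3: output 3; order=[0,1,3]; indeg=(0,0,1,0,0)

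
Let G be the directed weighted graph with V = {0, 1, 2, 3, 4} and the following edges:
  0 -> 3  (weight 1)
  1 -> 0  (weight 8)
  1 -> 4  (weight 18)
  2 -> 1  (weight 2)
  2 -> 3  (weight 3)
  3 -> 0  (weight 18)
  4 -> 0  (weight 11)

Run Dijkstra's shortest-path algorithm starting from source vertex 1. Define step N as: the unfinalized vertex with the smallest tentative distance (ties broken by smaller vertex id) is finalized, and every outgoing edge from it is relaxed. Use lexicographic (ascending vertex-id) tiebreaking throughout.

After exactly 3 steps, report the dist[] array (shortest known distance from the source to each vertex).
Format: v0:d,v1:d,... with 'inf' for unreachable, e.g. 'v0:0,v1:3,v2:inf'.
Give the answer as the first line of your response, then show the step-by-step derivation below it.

v0:8,v1:0,v2:inf,v3:9,v4:18

step 1: dist = v0:8,v1:0,v2:inf,v3:inf,v4:18
step 2: dist = v0:8,v1:0,v2:inf,v3:9,v4:18
step 3: dist = v0:8,v1:0,v2:inf,v3:9,v4:18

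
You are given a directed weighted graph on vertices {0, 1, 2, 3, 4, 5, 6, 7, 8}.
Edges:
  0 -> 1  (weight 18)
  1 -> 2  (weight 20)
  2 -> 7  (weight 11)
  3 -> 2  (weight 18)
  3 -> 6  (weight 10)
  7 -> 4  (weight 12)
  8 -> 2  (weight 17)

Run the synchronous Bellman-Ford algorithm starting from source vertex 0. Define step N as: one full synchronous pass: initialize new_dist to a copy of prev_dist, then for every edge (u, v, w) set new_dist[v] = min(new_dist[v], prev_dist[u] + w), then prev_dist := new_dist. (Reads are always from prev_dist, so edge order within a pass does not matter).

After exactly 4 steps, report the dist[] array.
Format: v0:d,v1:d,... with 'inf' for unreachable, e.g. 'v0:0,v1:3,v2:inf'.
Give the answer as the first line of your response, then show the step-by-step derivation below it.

v0:0,v1:18,v2:38,v3:inf,v4:61,v5:inf,v6:inf,v7:49,v8:inf

step 1: dist = v0:0,v1:18,v2:inf,v3:inf,v4:inf,v5:inf,v6:inf,v7:inf,v8:inf
step 2: dist = v0:0,v1:18,v2:38,v3:inf,v4:inf,v5:inf,v6:inf,v7:inf,v8:inf
step 3: dist = v0:0,v1:18,v2:38,v3:inf,v4:inf,v5:inf,v6:inf,v7:49,v8:inf
step 4: dist = v0:0,v1:18,v2:38,v3:inf,v4:61,v5:inf,v6:inf,v7:49,v8:inf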